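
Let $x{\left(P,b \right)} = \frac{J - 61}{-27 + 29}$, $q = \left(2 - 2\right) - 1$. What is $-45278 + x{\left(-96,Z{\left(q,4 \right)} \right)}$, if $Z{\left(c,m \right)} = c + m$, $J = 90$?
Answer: $- \frac{90527}{2} \approx -45264.0$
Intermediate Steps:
$q = -1$ ($q = 0 - 1 = -1$)
$x{\left(P,b \right)} = \frac{29}{2}$ ($x{\left(P,b \right)} = \frac{90 - 61}{-27 + 29} = \frac{29}{2}$)
$-45278 + x{\left(-96,Z{\left(q,4 \right)} \right)} = -45278 + \frac{29}{2} = - \frac{90527}{2}$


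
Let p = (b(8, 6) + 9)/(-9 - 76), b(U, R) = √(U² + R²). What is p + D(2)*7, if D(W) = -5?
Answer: -2994/85 ≈ -35.224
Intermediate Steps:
b(U, R) = √(R² + U²)
p = -19/85 (p = (√(6² + 8²) + 9)/(-9 - 76) = (√(36 + 64) + 9)/(-85) = (√100 + 9)*(-1/85) = (10 + 9)*(-1/85) = 19*(-1/85) = -19/85 ≈ -0.22353)
p + D(2)*7 = -19/85 - 5*7 = -19/85 - 35 = -2994/85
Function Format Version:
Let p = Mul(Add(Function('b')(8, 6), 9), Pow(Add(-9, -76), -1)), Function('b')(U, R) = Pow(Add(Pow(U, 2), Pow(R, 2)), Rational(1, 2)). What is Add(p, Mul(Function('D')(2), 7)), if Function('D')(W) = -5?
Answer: Rational(-2994, 85) ≈ -35.224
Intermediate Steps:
Function('b')(U, R) = Pow(Add(Pow(R, 2), Pow(U, 2)), Rational(1, 2))
p = Rational(-19, 85) (p = Mul(Add(Pow(Add(Pow(6, 2), Pow(8, 2)), Rational(1, 2)), 9), Pow(Add(-9, -76), -1)) = Mul(Add(Pow(Add(36, 64), Rational(1, 2)), 9), Pow(-85, -1)) = Mul(Add(Pow(100, Rational(1, 2)), 9), Rational(-1, 85)) = Mul(Add(10, 9), Rational(-1, 85)) = Mul(19, Rational(-1, 85)) = Rational(-19, 85) ≈ -0.22353)
Add(p, Mul(Function('D')(2), 7)) = Add(Rational(-19, 85), Mul(-5, 7)) = Add(Rational(-19, 85), -35) = Rational(-2994, 85)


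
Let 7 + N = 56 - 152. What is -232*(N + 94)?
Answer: 2088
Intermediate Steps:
N = -103 (N = -7 + (56 - 152) = -7 - 96 = -103)
-232*(N + 94) = -232*(-103 + 94) = -232*(-9) = 2088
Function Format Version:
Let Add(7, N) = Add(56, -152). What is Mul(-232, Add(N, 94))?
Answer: 2088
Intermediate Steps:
N = -103 (N = Add(-7, Add(56, -152)) = Add(-7, -96) = -103)
Mul(-232, Add(N, 94)) = Mul(-232, Add(-103, 94)) = Mul(-232, -9) = 2088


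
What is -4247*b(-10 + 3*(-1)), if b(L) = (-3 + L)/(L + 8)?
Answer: -67952/5 ≈ -13590.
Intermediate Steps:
b(L) = (-3 + L)/(8 + L)
-4247*b(-10 + 3*(-1)) = -4247*(-3 + (-10 + 3*(-1)))/(8 + (-10 + 3*(-1))) = -4247*(-3 + (-10 - 3))/(8 + (-10 - 3)) = -4247*(-3 - 13)/(8 - 13) = -4247*(-16)/(-5) = -(-4247)*(-16)/5 = -4247*16/5 = -67952/5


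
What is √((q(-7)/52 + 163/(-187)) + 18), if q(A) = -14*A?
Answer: √449448142/4862 ≈ 4.3604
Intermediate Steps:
√((q(-7)/52 + 163/(-187)) + 18) = √((-14*(-7)/52 + 163/(-187)) + 18) = √((98*(1/52) + 163*(-1/187)) + 18) = √((49/26 - 163/187) + 18) = √(4925/4862 + 18) = √(92441/4862) = √449448142/4862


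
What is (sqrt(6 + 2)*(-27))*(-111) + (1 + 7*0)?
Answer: 1 + 5994*sqrt(2) ≈ 8477.8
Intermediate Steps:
(sqrt(6 + 2)*(-27))*(-111) + (1 + 7*0) = (sqrt(8)*(-27))*(-111) + (1 + 0) = ((2*sqrt(2))*(-27))*(-111) + 1 = -54*sqrt(2)*(-111) + 1 = 5994*sqrt(2) + 1 = 1 + 5994*sqrt(2)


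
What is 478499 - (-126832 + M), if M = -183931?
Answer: 789262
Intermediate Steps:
478499 - (-126832 + M) = 478499 - (-126832 - 183931) = 478499 - 1*(-310763) = 478499 + 310763 = 789262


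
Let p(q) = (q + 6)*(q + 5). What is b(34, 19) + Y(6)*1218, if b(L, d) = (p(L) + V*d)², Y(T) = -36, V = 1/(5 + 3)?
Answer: 153418729/64 ≈ 2.3972e+6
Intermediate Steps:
V = ⅛ (V = 1/8 = ⅛ ≈ 0.12500)
p(q) = (5 + q)*(6 + q) (p(q) = (6 + q)*(5 + q) = (5 + q)*(6 + q))
b(L, d) = (30 + L² + 11*L + d/8)² (b(L, d) = ((30 + L² + 11*L) + d/8)² = (30 + L² + 11*L + d/8)²)
b(34, 19) + Y(6)*1218 = (240 + 19 + 8*34² + 88*34)²/64 - 36*1218 = (240 + 19 + 8*1156 + 2992)²/64 - 43848 = (240 + 19 + 9248 + 2992)²/64 - 43848 = (1/64)*12499² - 43848 = (1/64)*156225001 - 43848 = 156225001/64 - 43848 = 153418729/64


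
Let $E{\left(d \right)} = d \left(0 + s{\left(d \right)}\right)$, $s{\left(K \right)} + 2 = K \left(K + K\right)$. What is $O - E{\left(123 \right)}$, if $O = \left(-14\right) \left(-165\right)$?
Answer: $-3719178$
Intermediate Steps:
$s{\left(K \right)} = -2 + 2 K^{2}$ ($s{\left(K \right)} = -2 + K \left(K + K\right) = -2 + K 2 K = -2 + 2 K^{2}$)
$E{\left(d \right)} = d \left(-2 + 2 d^{2}\right)$ ($E{\left(d \right)} = d \left(0 + \left(-2 + 2 d^{2}\right)\right) = d \left(-2 + 2 d^{2}\right)$)
$O = 2310$
$O - E{\left(123 \right)} = 2310 - 2 \cdot 123 \left(-1 + 123^{2}\right) = 2310 - 2 \cdot 123 \left(-1 + 15129\right) = 2310 - 2 \cdot 123 \cdot 15128 = 2310 - 3721488 = -3719178$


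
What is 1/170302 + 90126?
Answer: 15348638053/170302 ≈ 90126.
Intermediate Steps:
1/170302 + 90126 = 15348638053/170302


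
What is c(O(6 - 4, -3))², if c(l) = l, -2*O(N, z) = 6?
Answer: 9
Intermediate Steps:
O(N, z) = -3 (O(N, z) = -½*6 = -3)
c(O(6 - 4, -3))² = (-3)² = 9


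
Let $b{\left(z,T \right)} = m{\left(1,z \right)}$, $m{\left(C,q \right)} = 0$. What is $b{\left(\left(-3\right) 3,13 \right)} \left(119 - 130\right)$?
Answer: $0$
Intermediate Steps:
$b{\left(z,T \right)} = 0$
$b{\left(\left(-3\right) 3,13 \right)} \left(119 - 130\right) = 0 \left(119 - 130\right) = 0 \left(-11\right) = 0$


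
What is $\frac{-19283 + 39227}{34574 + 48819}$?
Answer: $\frac{19944}{83393} \approx 0.23916$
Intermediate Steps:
$\frac{-19283 + 39227}{34574 + 48819} = \frac{19944}{83393}$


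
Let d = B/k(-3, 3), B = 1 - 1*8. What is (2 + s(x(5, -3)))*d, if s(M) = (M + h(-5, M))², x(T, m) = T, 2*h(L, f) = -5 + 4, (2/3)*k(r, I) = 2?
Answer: -623/12 ≈ -51.917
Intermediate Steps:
k(r, I) = 3 (k(r, I) = (3/2)*2 = 3)
h(L, f) = -½ (h(L, f) = (-5 + 4)/2 = (½)*(-1) = -½)
B = -7 (B = 1 - 8 = -7)
d = -7/3 ≈ -2.3333
s(M) = (-½ + M)² (s(M) = (M - ½)² = (-½ + M)²)
(2 + s(x(5, -3)))*d = (2 + (-1 + 2*5)²/4)*(-7/3) = (2 + (-1 + 10)²/4)*(-7/3) = (2 + (¼)*9²)*(-7/3) = (2 + (¼)*81)*(-7/3) = (2 + 81/4)*(-7/3) = (89/4)*(-7/3) = -623/12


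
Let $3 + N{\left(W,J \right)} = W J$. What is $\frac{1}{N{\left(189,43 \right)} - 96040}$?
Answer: $- \frac{1}{87916} \approx -1.1374 \cdot 10^{-5}$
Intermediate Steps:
$N{\left(W,J \right)} = -3 + J W$ ($N{\left(W,J \right)} = -3 + W J = -3 + J W$)
$\frac{1}{N{\left(189,43 \right)} - 96040} = \frac{1}{\left(-3 + 43 \cdot 189\right) - 96040} = \frac{1}{\left(-3 + 8127\right) - 96040} = \frac{1}{8124 - 96040} = \frac{1}{-87916} = - \frac{1}{87916}$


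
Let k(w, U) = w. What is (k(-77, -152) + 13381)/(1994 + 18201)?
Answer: 13304/20195 ≈ 0.65878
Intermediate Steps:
(k(-77, -152) + 13381)/(1994 + 18201) = (-77 + 13381)/(1994 + 18201) = 13304/20195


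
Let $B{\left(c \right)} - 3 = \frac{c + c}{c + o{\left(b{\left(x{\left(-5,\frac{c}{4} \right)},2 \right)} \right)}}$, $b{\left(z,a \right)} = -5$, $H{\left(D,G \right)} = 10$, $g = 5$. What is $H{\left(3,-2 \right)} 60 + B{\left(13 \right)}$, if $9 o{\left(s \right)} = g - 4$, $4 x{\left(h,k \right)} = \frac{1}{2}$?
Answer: $\frac{35694}{59} \approx 604.98$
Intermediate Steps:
$x{\left(h,k \right)} = \frac{1}{8}$ ($x{\left(h,k \right)} = \frac{1}{4 \cdot 2} = \frac{1}{4} \cdot \frac{1}{2} = \frac{1}{8}$)
$o{\left(s \right)} = \frac{1}{9}$ ($o{\left(s \right)} = \frac{5 - 4}{9} = \frac{1}{9} \cdot 1 = \frac{1}{9}$)
$B{\left(c \right)} = 3 + \frac{2 c}{\frac{1}{9} + c}$ ($B{\left(c \right)} = 3 + \frac{c + c}{c + \frac{1}{9}} = 3 + \frac{2 c}{\frac{1}{9} + c}$)
$H{\left(3,-2 \right)} 60 + B{\left(13 \right)} = 10 \cdot 60 + \frac{3 \left(1 + 15 \cdot 13\right)}{1 + 9 \cdot 13} = 600 + \frac{3 \left(1 + 195\right)}{1 + 117} = 600 + 3 \cdot \frac{1}{118} \cdot 196 = 600 + \frac{294}{59} = \frac{35694}{59}$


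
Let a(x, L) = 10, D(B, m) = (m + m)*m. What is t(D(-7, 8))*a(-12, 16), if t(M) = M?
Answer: 1280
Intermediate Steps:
D(B, m) = 2*m² (D(B, m) = (2*m)*m = 2*m²)
t(D(-7, 8))*a(-12, 16) = (2*8²)*10 = (2*64)*10 = 128*10 = 1280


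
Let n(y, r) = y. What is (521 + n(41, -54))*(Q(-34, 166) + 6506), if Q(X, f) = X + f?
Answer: 3730556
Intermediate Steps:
(521 + n(41, -54))*(Q(-34, 166) + 6506) = (521 + 41)*((-34 + 166) + 6506) = 562*(132 + 6506) = 562*6638 = 3730556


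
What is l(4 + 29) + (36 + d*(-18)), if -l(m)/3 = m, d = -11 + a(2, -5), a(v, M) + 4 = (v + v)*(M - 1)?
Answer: 639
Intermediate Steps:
a(v, M) = -4 + 2*v*(-1 + M) (a(v, M) = -4 + (v + v)*(M - 1) = -4 + (2*v)*(-1 + M) = -4 + 2*v*(-1 + M))
d = -39 (d = -11 + (-4 - 2*2 + 2*(-5)*2) = -11 + (-4 - 4 - 20) = -11 - 28 = -39)
l(m) = -3*m
l(4 + 29) + (36 + d*(-18)) = -3*(4 + 29) + (36 - 39*(-18)) = -3*33 + (36 + 702) = -99 + 738 = 639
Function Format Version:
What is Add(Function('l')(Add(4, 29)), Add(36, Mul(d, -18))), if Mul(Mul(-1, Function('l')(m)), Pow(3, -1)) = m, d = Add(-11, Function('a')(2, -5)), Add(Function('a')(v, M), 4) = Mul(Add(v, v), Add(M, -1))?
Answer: 639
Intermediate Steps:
Function('a')(v, M) = Add(-4, Mul(2, v, Add(-1, M))) (Function('a')(v, M) = Add(-4, Mul(Add(v, v), Add(M, -1))) = Add(-4, Mul(Mul(2, v), Add(-1, M))) = Add(-4, Mul(2, v, Add(-1, M))))
d = -39 (d = Add(-11, Add(-4, Mul(-2, 2), Mul(2, -5, 2))) = Add(-11, Add(-4, -4, -20)) = Add(-11, -28) = -39)
Function('l')(m) = Mul(-3, m)
Add(Function('l')(Add(4, 29)), Add(36, Mul(d, -18))) = Add(Mul(-3, Add(4, 29)), Add(36, Mul(-39, -18))) = Add(Mul(-3, 33), Add(36, 702)) = Add(-99, 738) = 639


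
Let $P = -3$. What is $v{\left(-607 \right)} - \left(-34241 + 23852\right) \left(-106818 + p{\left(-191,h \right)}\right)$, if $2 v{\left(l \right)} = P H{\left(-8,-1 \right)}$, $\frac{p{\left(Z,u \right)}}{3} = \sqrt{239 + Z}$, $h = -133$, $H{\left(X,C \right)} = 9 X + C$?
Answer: $- \frac{2219464185}{2} + 124668 \sqrt{3} \approx -1.1095 \cdot 10^{9}$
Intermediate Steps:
$H{\left(X,C \right)} = C + 9 X$
$p{\left(Z,u \right)} = 3 \sqrt{239 + Z}$
$v{\left(l \right)} = \frac{219}{2}$ ($v{\left(l \right)} = \frac{\left(-3\right) \left(-1 + 9 \left(-8\right)\right)}{2} = \frac{\left(-3\right) \left(-1 - 72\right)}{2} = \frac{\left(-3\right) \left(-73\right)}{2} = \frac{1}{2} \cdot 219 = \frac{219}{2}$)
$v{\left(-607 \right)} - \left(-34241 + 23852\right) \left(-106818 + p{\left(-191,h \right)}\right) = \frac{219}{2} - \left(-34241 + 23852\right) \left(-106818 + 3 \sqrt{239 - 191}\right) = \frac{219}{2} - - 10389 \left(-106818 + 3 \sqrt{48}\right) = \frac{219}{2} - - 10389 \left(-106818 + 3 \cdot 4 \sqrt{3}\right) = \frac{219}{2} - - 10389 \left(-106818 + 12 \sqrt{3}\right) = \frac{219}{2} - \left(1109732202 - 124668 \sqrt{3}\right) = - \frac{2219464185}{2} + 124668 \sqrt{3}$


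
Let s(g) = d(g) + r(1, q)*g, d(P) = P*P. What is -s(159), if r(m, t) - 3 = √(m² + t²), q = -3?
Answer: -25758 - 159*√10 ≈ -26261.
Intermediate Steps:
r(m, t) = 3 + √(m² + t²)
d(P) = P²
s(g) = g² + g*(3 + √10) (s(g) = g² + (3 + √(1² + (-3)²))*g = g² + (3 + √(1 + 9))*g = g² + (3 + √10)*g = g² + g*(3 + √10))
-s(159) = -159*(3 + 159 + √10) = -159*(162 + √10) = -(25758 + 159*√10) = -25758 - 159*√10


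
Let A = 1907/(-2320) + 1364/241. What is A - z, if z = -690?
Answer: 388497693/559120 ≈ 694.84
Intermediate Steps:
A = 2704893/559120 (A = 1907*(-1/2320) + 1364*(1/241) = -1907/2320 + 1364/241 = 2704893/559120 ≈ 4.8378)
A - z = 2704893/559120 - 1*(-690) = 2704893/559120 + 690 = 388497693/559120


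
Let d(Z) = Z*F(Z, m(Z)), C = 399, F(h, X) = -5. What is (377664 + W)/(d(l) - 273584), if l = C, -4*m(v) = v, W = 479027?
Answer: -856691/275579 ≈ -3.1087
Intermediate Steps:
m(v) = -v/4
l = 399
d(Z) = -5*Z (d(Z) = Z*(-5) = -5*Z)
(377664 + W)/(d(l) - 273584) = (377664 + 479027)/(-5*399 - 273584) = 856691/(-1995 - 273584) = 856691/(-275579) = 856691*(-1/275579) = -856691/275579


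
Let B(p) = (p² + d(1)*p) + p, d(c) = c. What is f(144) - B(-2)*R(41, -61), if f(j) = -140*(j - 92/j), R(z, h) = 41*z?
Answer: -180635/9 ≈ -20071.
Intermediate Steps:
f(j) = -140*j + 12880/j
B(p) = p² + 2*p (B(p) = (p² + 1*p) + p = (p² + p) + p = (p + p²) + p = p² + 2*p)
f(144) - B(-2)*R(41, -61) = (-140*144 + 12880/144) - (-2*(2 - 2))*41*41 = (-20160 + 12880*(1/144)) - (-2*0)*1681 = (-20160 + 805/9) - 0*1681 = -180635/9 - 1*0 = -180635/9 + 0 = -180635/9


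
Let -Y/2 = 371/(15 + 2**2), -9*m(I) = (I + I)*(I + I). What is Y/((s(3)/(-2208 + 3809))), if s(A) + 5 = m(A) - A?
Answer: 593971/114 ≈ 5210.3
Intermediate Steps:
m(I) = -4*I**2/9 (m(I) = -(I + I)*(I + I)/9 = -2*I*2*I/9 = -4*I**2/9)
s(A) = -5 - A - 4*A**2/9 (s(A) = -5 + (-4*A**2/9 - A) = -5 + (-A - 4*A**2/9) = -5 - A - 4*A**2/9)
Y = -742/19 (Y = -742/(15 + 2**2) = -742/(15 + 4) = -742/19 ≈ -39.053)
Y/((s(3)/(-2208 + 3809))) = -742*(-2208 + 3809)/(-5 - 1*3 - 4/9*3**2)/19 = -742*1601/(-5 - 3 - 4/9*9)/19 = -742*1601/(-5 - 3 - 4)/19 = -742/(19*((-12*1/1601))) = -742/(19*(-12/1601)) = -742/19*(-1601/12) = 593971/114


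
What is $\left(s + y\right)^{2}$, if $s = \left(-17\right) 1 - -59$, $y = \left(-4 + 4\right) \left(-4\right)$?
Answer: $1764$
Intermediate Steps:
$y = 0$ ($y = 0 \left(-4\right) = 0$)
$s = 42$ ($s = -17 + 59 = 42$)
$\left(s + y\right)^{2} = \left(42 + 0\right)^{2} = 42^{2} = 1764$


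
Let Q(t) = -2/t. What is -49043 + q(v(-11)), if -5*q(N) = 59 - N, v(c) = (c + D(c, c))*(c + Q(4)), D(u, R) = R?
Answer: -245021/5 ≈ -49004.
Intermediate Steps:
v(c) = 2*c*(-½ + c) (v(c) = (c + c)*(c - 2/4) = (2*c)*(c - 2*¼) = (2*c)*(c - ½) = (2*c)*(-½ + c) = 2*c*(-½ + c))
q(N) = -59/5 + N/5 (q(N) = -(59 - N)/5 = -59/5 + N/5)
-49043 + q(v(-11)) = -49043 + (-59/5 + (-11*(-1 + 2*(-11)))/5) = -49043 + (-59/5 + (-11*(-1 - 22))/5) = -49043 + (-59/5 + (-11*(-23))/5) = -49043 + (-59/5 + (⅕)*253) = -49043 + (-59/5 + 253/5) = -49043 + 194/5 = -245021/5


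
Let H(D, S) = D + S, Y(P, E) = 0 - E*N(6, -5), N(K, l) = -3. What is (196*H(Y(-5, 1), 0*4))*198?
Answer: 116424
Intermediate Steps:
Y(P, E) = 3*E (Y(P, E) = 0 - E*(-3) = 0 - (-3)*E = 0 + 3*E = 3*E)
(196*H(Y(-5, 1), 0*4))*198 = (196*(3*1 + 0*4))*198 = (196*(3 + 0))*198 = (196*3)*198 = 588*198 = 116424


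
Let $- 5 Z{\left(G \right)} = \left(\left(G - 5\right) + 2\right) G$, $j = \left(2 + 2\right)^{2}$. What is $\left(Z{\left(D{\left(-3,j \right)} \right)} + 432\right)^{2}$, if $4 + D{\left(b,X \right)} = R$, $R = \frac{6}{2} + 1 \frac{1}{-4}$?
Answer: $\frac{47541025}{256} \approx 1.8571 \cdot 10^{5}$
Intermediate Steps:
$R = \frac{11}{4}$ ($R = 6 \cdot \frac{1}{2} + 1 \left(- \frac{1}{4}\right) = 3 - \frac{1}{4} = \frac{11}{4} \approx 2.75$)
$j = 16$ ($j = 4^{2} = 16$)
$D{\left(b,X \right)} = - \frac{5}{4}$ ($D{\left(b,X \right)} = -4 + \frac{11}{4} = - \frac{5}{4}$)
$Z{\left(G \right)} = - \frac{G \left(-3 + G\right)}{5}$ ($Z{\left(G \right)} = - \frac{\left(\left(G - 5\right) + 2\right) G}{5} = - \frac{\left(\left(-5 + G\right) + 2\right) G}{5} = - \frac{\left(-3 + G\right) G}{5} = - \frac{G \left(-3 + G\right)}{5}$)
$\left(Z{\left(D{\left(-3,j \right)} \right)} + 432\right)^{2} = \left(\frac{1}{5} \left(- \frac{5}{4}\right) \left(3 - - \frac{5}{4}\right) + 432\right)^{2} = \left(\frac{1}{5} \left(- \frac{5}{4}\right) \left(3 + \frac{5}{4}\right) + 432\right)^{2} = \left(\frac{1}{5} \left(- \frac{5}{4}\right) \frac{17}{4} + 432\right)^{2} = \left(- \frac{17}{16} + 432\right)^{2} = \left(\frac{6895}{16}\right)^{2} = \frac{47541025}{256}$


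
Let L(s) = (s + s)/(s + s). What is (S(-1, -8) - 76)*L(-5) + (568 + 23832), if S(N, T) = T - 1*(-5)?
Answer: 24321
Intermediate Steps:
S(N, T) = 5 + T (S(N, T) = T + 5 = 5 + T)
L(s) = 1 (L(s) = (2*s)/((2*s)) = (2*s)*(1/(2*s)) = 1)
(S(-1, -8) - 76)*L(-5) + (568 + 23832) = ((5 - 8) - 76)*1 + (568 + 23832) = (-3 - 76)*1 + 24400 = -79*1 + 24400 = -79 + 24400 = 24321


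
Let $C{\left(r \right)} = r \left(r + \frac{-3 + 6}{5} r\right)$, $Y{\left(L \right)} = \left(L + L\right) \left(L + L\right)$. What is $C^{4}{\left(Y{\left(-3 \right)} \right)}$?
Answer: $\frac{11555266180939776}{625} \approx 1.8488 \cdot 10^{13}$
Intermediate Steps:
$Y{\left(L \right)} = 4 L^{2}$ ($Y{\left(L \right)} = 2 L 2 L = 4 L^{2}$)
$C{\left(r \right)} = \frac{8 r^{2}}{5}$ ($C{\left(r \right)} = r \left(r + 3 \cdot \frac{1}{5} r\right) = r \left(r + \frac{3 r}{5}\right) = r \frac{8 r}{5} = \frac{8 r^{2}}{5}$)
$C^{4}{\left(Y{\left(-3 \right)} \right)} = \left(\frac{8 \left(4 \left(-3\right)^{2}\right)^{2}}{5}\right)^{4} = \left(\frac{8 \left(4 \cdot 9\right)^{2}}{5}\right)^{4} = \left(\frac{8 \cdot 36^{2}}{5}\right)^{4} = \left(\frac{8}{5} \cdot 1296\right)^{4} = \left(\frac{10368}{5}\right)^{4} = \frac{11555266180939776}{625}$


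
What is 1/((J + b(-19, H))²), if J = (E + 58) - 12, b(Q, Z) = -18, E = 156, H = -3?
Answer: 1/33856 ≈ 2.9537e-5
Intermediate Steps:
J = 202 (J = (156 + 58) - 12 = 214 - 12 = 202)
1/((J + b(-19, H))²) = 1/((202 - 18)²) = 1/(184²) = 1/33856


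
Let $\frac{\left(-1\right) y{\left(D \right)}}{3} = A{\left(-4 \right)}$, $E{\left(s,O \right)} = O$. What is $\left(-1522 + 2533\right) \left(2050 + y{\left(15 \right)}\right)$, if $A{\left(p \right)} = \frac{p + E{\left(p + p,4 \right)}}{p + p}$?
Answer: $2072550$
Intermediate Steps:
$A{\left(p \right)} = \frac{4 + p}{2 p}$ ($A{\left(p \right)} = \frac{p + 4}{p + p} = \frac{4 + p}{2 p}$)
$y{\left(D \right)} = 0$ ($y{\left(D \right)} = - 3 \frac{4 - 4}{2 \left(-4\right)} = - 3 \cdot \frac{1}{2} \left(- \frac{1}{4}\right) 0 = \left(-3\right) 0 = 0$)
$\left(-1522 + 2533\right) \left(2050 + y{\left(15 \right)}\right) = \left(-1522 + 2533\right) \left(2050 + 0\right) = 1011 \cdot 2050 = 2072550$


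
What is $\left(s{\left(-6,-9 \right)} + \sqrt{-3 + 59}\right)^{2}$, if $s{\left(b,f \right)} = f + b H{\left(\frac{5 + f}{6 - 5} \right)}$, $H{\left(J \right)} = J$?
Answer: $281 + 60 \sqrt{14} \approx 505.5$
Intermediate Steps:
$s{\left(b,f \right)} = f + b \left(5 + f\right)$ ($s{\left(b,f \right)} = f + b \frac{5 + f}{6 - 5} = f + b \frac{5 + f}{1} = f + b \left(5 + f\right) 1 = f + b \left(5 + f\right)$)
$\left(s{\left(-6,-9 \right)} + \sqrt{-3 + 59}\right)^{2} = \left(\left(-9 - 6 \left(5 - 9\right)\right) + \sqrt{-3 + 59}\right)^{2} = \left(\left(-9 - -24\right) + \sqrt{56}\right)^{2} = \left(\left(-9 + 24\right) + 2 \sqrt{14}\right)^{2} = \left(15 + 2 \sqrt{14}\right)^{2}$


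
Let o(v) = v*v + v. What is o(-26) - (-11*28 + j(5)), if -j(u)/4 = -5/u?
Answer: 954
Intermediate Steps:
j(u) = 20/u (j(u) = -(-20)/u = 20/u)
o(v) = v + v² (o(v) = v² + v = v + v²)
o(-26) - (-11*28 + j(5)) = -26*(1 - 26) - (-11*28 + 20/5) = -26*(-25) - (-308 + 20*(⅕)) = 650 - (-308 + 4) = 650 - 1*(-304) = 650 + 304 = 954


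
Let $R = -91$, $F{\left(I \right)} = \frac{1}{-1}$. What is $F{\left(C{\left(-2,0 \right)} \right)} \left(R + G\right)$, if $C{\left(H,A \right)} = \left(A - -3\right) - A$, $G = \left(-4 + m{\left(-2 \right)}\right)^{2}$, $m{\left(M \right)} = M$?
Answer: $55$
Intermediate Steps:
$G = 36$ ($G = \left(-4 - 2\right)^{2} = \left(-6\right)^{2} = 36$)
$C{\left(H,A \right)} = 3$ ($C{\left(H,A \right)} = \left(A + 3\right) - A = \left(3 + A\right) - A = 3$)
$F{\left(I \right)} = -1$
$F{\left(C{\left(-2,0 \right)} \right)} \left(R + G\right) = - (-91 + 36) = \left(-1\right) \left(-55\right) = 55$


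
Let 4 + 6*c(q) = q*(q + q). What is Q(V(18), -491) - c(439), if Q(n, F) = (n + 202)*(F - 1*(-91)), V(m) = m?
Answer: -456719/3 ≈ -1.5224e+5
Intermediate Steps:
Q(n, F) = (91 + F)*(202 + n) (Q(n, F) = (202 + n)*(F + 91) = (202 + n)*(91 + F) = (91 + F)*(202 + n))
c(q) = -⅔ + q²/3 (c(q) = -⅔ + (q*(q + q))/6 = -⅔ + (q*(2*q))/6 = -⅔ + (2*q²)/6 = -⅔ + q²/3)
Q(V(18), -491) - c(439) = (18382 + 91*18 + 202*(-491) - 491*18) - (-⅔ + (⅓)*439²) = (18382 + 1638 - 99182 - 8838) - (-⅔ + (⅓)*192721) = -88000 - (-⅔ + 192721/3) = -88000 - 1*192719/3 = -88000 - 192719/3 = -456719/3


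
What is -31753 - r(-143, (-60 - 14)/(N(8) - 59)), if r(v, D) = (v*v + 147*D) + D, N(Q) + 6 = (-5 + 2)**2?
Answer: -366783/7 ≈ -52398.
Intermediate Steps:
N(Q) = 3 (N(Q) = -6 + (-5 + 2)**2 = -6 + (-3)**2 = -6 + 9 = 3)
r(v, D) = v**2 + 148*D (r(v, D) = (v**2 + 147*D) + D = v**2 + 148*D)
-31753 - r(-143, (-60 - 14)/(N(8) - 59)) = -31753 - ((-143)**2 + 148*((-60 - 14)/(3 - 59))) = -31753 - (20449 + 148*(-74/(-56))) = -31753 - (20449 + 148*(-74*(-1/56))) = -31753 - (20449 + 148*(37/28)) = -31753 - (20449 + 1369/7) = -31753 - 1*144512/7 = -31753 - 144512/7 = -366783/7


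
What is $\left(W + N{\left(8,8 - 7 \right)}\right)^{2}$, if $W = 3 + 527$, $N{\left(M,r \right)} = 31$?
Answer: $314721$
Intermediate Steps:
$W = 530$
$\left(W + N{\left(8,8 - 7 \right)}\right)^{2} = \left(530 + 31\right)^{2} = 561^{2} = 314721$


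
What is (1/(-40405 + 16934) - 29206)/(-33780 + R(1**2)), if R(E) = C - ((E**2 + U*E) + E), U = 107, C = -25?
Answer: 685494027/795995494 ≈ 0.86118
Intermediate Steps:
R(E) = -25 - E**2 - 108*E (R(E) = -25 - ((E**2 + 107*E) + E) = -25 - (E**2 + 108*E) = -25 + (-E**2 - 108*E) = -25 - E**2 - 108*E)
(1/(-40405 + 16934) - 29206)/(-33780 + R(1**2)) = (1/(-40405 + 16934) - 29206)/(-33780 + (-25 - (1**2)**2 - 108*1**2)) = (1/(-23471) - 29206)/(-33780 + (-25 - 1*1**2 - 108*1)) = (-1/23471 - 29206)/(-33780 + (-25 - 1*1 - 108)) = -685494027/(23471*(-33780 + (-25 - 1 - 108))) = -685494027/(23471*(-33780 - 134)) = -685494027/23471/(-33914) = -685494027/23471*(-1/33914) = 685494027/795995494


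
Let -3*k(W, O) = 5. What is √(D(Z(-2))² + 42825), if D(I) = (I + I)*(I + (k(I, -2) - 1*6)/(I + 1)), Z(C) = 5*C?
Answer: 5*√2224921/27 ≈ 276.23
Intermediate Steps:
k(W, O) = -5/3 (k(W, O) = -⅓*5 = -5/3)
D(I) = 2*I*(I - 23/(3*(1 + I))) (D(I) = (I + I)*(I + (-5/3 - 1*6)/(I + 1)) = (2*I)*(I + (-5/3 - 6)/(1 + I)) = (2*I)*(I - 23/(3*(1 + I))) = 2*I*(I - 23/(3*(1 + I))))
√(D(Z(-2))² + 42825) = √((2*(5*(-2))*(-23 + 3*(5*(-2)) + 3*(5*(-2))²)/(3*(1 + 5*(-2))))² + 42825) = √(((⅔)*(-10)*(-23 + 3*(-10) + 3*(-10)²)/(1 - 10))² + 42825) = √(((⅔)*(-10)*(-23 - 30 + 3*100)/(-9))² + 42825) = √(((⅔)*(-10)*(-⅑)*(-23 - 30 + 300))² + 42825) = √(((⅔)*(-10)*(-⅑)*247)² + 42825) = √((4940/27)² + 42825) = √(24403600/729 + 42825) = √(55623025/729) = 5*√2224921/27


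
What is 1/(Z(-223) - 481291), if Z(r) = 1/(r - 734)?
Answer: -957/460595488 ≈ -2.0777e-6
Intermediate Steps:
Z(r) = 1/(-734 + r)
1/(Z(-223) - 481291) = 1/(1/(-734 - 223) - 481291) = 1/(1/(-957) - 481291) = 1/(-1/957 - 481291) = 1/(-460595488/957) = -957/460595488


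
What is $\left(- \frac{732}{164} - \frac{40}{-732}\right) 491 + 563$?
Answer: $- \frac{12017600}{7503} \approx -1601.7$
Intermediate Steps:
$\left(- \frac{732}{164} - \frac{40}{-732}\right) 491 + 563 = \left(\left(-732\right) \frac{1}{164} - - \frac{10}{183}\right) 491 + 563 = \left(- \frac{183}{41} + \frac{10}{183}\right) 491 + 563 = \left(- \frac{33079}{7503}\right) 491 + 563 = - \frac{16241789}{7503} + 563 = - \frac{12017600}{7503}$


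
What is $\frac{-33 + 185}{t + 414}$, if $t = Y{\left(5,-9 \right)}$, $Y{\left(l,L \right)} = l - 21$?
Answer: $\frac{76}{199} \approx 0.38191$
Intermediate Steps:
$Y{\left(l,L \right)} = -21 + l$
$t = -16$ ($t = -21 + 5 = -16$)
$\frac{-33 + 185}{t + 414} = \frac{-33 + 185}{-16 + 414} = \frac{152}{398} = 152 \cdot \frac{1}{398} = \frac{76}{199}$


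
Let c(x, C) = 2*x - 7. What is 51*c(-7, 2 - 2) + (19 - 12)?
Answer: -1064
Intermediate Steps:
c(x, C) = -7 + 2*x
51*c(-7, 2 - 2) + (19 - 12) = 51*(-7 + 2*(-7)) + (19 - 12) = 51*(-7 - 14) + 7 = 51*(-21) + 7 = -1071 + 7 = -1064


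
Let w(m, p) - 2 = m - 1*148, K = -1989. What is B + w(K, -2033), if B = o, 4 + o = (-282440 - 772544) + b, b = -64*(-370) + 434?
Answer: -1033009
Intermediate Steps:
b = 24114 (b = 23680 + 434 = 24114)
w(m, p) = -146 + m (w(m, p) = 2 + (m - 1*148) = 2 + (m - 148) = 2 + (-148 + m) = -146 + m)
o = -1030874 (o = -4 + ((-282440 - 772544) + 24114) = -4 + (-1054984 + 24114) = -4 - 1030870 = -1030874)
B = -1030874
B + w(K, -2033) = -1030874 + (-146 - 1989) = -1030874 - 2135 = -1033009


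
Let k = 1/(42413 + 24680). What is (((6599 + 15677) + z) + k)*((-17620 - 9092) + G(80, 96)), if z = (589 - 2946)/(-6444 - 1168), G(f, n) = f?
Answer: -75746579845375882/127677979 ≈ -5.9326e+8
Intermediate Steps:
z = 2357/7612 (z = -2357/(-7612) = -2357*(-1/7612) = 2357/7612 ≈ 0.30964)
k = 1/67093 ≈ 1.4905e-5
(((6599 + 15677) + z) + k)*((-17620 - 9092) + G(80, 96)) = (((6599 + 15677) + 2357/7612) + 1/67093)*((-17620 - 9092) + 80) = ((22276 + 2357/7612) + 1/67093)*(-26712 + 80) = (169567269/7612 + 1/67093)*(-26632) = (11376776786629/510711916)*(-26632) = -75746579845375882/127677979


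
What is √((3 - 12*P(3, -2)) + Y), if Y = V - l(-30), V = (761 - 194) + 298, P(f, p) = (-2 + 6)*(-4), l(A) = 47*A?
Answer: √2470 ≈ 49.699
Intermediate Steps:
P(f, p) = -16 (P(f, p) = 4*(-4) = -16)
V = 865 (V = 567 + 298 = 865)
Y = 2275 (Y = 865 - 47*(-30) = 865 - 1*(-1410) = 865 + 1410 = 2275)
√((3 - 12*P(3, -2)) + Y) = √((3 - 12*(-16)) + 2275) = √((3 + 192) + 2275) = √(195 + 2275) = √2470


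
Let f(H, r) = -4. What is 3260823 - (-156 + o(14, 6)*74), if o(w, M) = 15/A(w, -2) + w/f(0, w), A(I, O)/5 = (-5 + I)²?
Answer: 88053352/27 ≈ 3.2612e+6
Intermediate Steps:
A(I, O) = 5*(-5 + I)²
o(w, M) = 3/(-5 + w)² - w/4 (o(w, M) = 15/((5*(-5 + w)²)) + w/(-4) = 15*(1/(5*(-5 + w)²)) + w*(-¼) = 3/(-5 + w)² - w/4)
3260823 - (-156 + o(14, 6)*74) = 3260823 - (-156 + (3/(-5 + 14)² - ¼*14)*74) = 3260823 - (-156 + (3/9² - 7/2)*74) = 3260823 - (-156 + (3*(1/81) - 7/2)*74) = 3260823 - (-156 + (1/27 - 7/2)*74) = 3260823 - (-156 - 187/54*74) = 3260823 - (-156 - 6919/27) = 3260823 - 1*(-11131/27) = 3260823 + 11131/27 = 88053352/27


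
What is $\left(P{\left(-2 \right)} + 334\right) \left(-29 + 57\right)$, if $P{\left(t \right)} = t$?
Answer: $9296$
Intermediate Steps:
$\left(P{\left(-2 \right)} + 334\right) \left(-29 + 57\right) = \left(-2 + 334\right) \left(-29 + 57\right) = 332 \cdot 28 = 9296$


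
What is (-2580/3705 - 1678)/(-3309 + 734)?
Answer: 414638/636025 ≈ 0.65192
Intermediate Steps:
(-2580/3705 - 1678)/(-3309 + 734) = (-2580*1/3705 - 1678)/(-2575) = (-172/247 - 1678)*(-1/2575) = -414638/247*(-1/2575) = 414638/636025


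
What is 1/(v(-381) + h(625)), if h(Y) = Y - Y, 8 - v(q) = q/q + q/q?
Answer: ⅙ ≈ 0.16667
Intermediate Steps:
v(q) = 6 (v(q) = 8 - (q/q + q/q) = 8 - (1 + 1) = 8 - 1*2 = 8 - 2 = 6)
h(Y) = 0
1/(v(-381) + h(625)) = 1/(6 + 0) = 1/6 = ⅙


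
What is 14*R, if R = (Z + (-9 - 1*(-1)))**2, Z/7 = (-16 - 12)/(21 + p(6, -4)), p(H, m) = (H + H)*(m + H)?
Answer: 4327904/2025 ≈ 2137.2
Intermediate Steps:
p(H, m) = 2*H*(H + m) (p(H, m) = (2*H)*(H + m) = 2*H*(H + m))
Z = -196/45 (Z = 7*((-16 - 12)/(21 + 2*6*(6 - 4))) = 7*(-28/(21 + 2*6*2)) = 7*(-28/(21 + 24)) = 7*(-28/45) = -196/45 ≈ -4.3556)
R = 309136/2025 (R = (-196/45 + (-9 - 1*(-1)))**2 = (-196/45 + (-9 + 1))**2 = (-196/45 - 8)**2 = (-556/45)**2 = 309136/2025 ≈ 152.66)
14*R = 14*(309136/2025) = 4327904/2025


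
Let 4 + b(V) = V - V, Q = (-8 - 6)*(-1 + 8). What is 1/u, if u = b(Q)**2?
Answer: 1/16 ≈ 0.062500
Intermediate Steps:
Q = -98 (Q = -14*7 = -98)
b(V) = -4 (b(V) = -4 + (V - V) = -4 + 0 = -4)
u = 16 (u = (-4)**2 = 16)
1/u = 1/16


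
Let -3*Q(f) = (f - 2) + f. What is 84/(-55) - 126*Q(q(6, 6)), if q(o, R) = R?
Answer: 23016/55 ≈ 418.47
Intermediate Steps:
Q(f) = ⅔ - 2*f/3 (Q(f) = -((f - 2) + f)/3 = -((-2 + f) + f)/3 = -(-2 + 2*f)/3 = ⅔ - 2*f/3)
84/(-55) - 126*Q(q(6, 6)) = 84/(-55) - 126*(⅔ - ⅔*6) = 84*(-1/55) - 126*(⅔ - 4) = -84/55 - 126*(-10/3) = -84/55 + 420 = 23016/55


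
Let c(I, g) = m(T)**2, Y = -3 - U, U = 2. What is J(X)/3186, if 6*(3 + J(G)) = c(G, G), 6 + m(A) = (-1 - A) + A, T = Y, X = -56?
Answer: 31/19116 ≈ 0.0016217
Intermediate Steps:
Y = -5 (Y = -3 - 1*2 = -3 - 2 = -5)
T = -5
m(A) = -7 (m(A) = -6 + ((-1 - A) + A) = -6 - 1 = -7)
c(I, g) = 49 (c(I, g) = (-7)**2 = 49)
J(G) = 31/6 (J(G) = -3 + (1/6)*49 = -3 + 49/6 = 31/6)
J(X)/3186 = (31/6)/3186 = (31/6)*(1/3186) = 31/19116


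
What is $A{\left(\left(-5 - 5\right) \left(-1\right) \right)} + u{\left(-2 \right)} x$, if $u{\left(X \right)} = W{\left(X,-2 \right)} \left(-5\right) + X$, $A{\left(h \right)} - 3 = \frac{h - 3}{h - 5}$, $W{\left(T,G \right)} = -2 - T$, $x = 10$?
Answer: $- \frac{78}{5} \approx -15.6$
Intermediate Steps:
$A{\left(h \right)} = 3 + \frac{-3 + h}{-5 + h}$ ($A{\left(h \right)} = 3 + \frac{h - 3}{h - 5} = 3 + \frac{-3 + h}{-5 + h}$)
$u{\left(X \right)} = 10 + 6 X$ ($u{\left(X \right)} = \left(-2 - X\right) \left(-5\right) + X = \left(10 + 5 X\right) + X = 10 + 6 X$)
$A{\left(\left(-5 - 5\right) \left(-1\right) \right)} + u{\left(-2 \right)} x = \frac{2 \left(-9 + 2 \left(-5 - 5\right) \left(-1\right)\right)}{-5 + \left(-5 - 5\right) \left(-1\right)} + \left(10 + 6 \left(-2\right)\right) 10 = \frac{2 \left(-9 + 2 \left(\left(-10\right) \left(-1\right)\right)\right)}{-5 - -10} + \left(10 - 12\right) 10 = \frac{2 \left(-9 + 2 \cdot 10\right)}{-5 + 10} - 20 = \frac{2 \left(-9 + 20\right)}{5} - 20 = 2 \cdot \frac{1}{5} \cdot 11 - 20 = \frac{22}{5} - 20 = - \frac{78}{5}$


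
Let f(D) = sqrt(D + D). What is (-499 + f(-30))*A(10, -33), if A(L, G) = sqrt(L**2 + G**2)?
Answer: sqrt(1189)*(-499 + 2*I*sqrt(15)) ≈ -17206.0 + 267.1*I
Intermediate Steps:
A(L, G) = sqrt(G**2 + L**2)
f(D) = sqrt(2)*sqrt(D) (f(D) = sqrt(2*D) = sqrt(2)*sqrt(D))
(-499 + f(-30))*A(10, -33) = (-499 + sqrt(2)*sqrt(-30))*sqrt((-33)**2 + 10**2) = (-499 + sqrt(2)*(I*sqrt(30)))*sqrt(1089 + 100) = (-499 + 2*I*sqrt(15))*sqrt(1189) = sqrt(1189)*(-499 + 2*I*sqrt(15))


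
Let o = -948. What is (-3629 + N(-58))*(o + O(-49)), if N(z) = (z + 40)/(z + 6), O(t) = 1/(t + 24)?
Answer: 447214169/130 ≈ 3.4401e+6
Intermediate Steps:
O(t) = 1/(24 + t)
N(z) = (40 + z)/(6 + z)
(-3629 + N(-58))*(o + O(-49)) = (-3629 + (40 - 58)/(6 - 58))*(-948 + 1/(24 - 49)) = (-3629 - 18/(-52))*(-948 + 1/(-25)) = (-3629 - 1/52*(-18))*(-948 - 1/25) = (-3629 + 9/26)*(-23701/25) = -94345/26*(-23701/25) = 447214169/130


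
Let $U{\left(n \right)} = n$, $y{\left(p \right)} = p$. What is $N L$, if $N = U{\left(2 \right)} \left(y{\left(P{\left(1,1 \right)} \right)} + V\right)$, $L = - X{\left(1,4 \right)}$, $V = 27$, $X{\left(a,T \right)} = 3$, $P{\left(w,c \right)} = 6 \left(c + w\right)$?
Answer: $-234$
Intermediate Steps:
$P{\left(w,c \right)} = 6 c + 6 w$
$L = -3$ ($L = \left(-1\right) 3 = -3$)
$N = 78$ ($N = 2 \left(\left(6 \cdot 1 + 6 \cdot 1\right) + 27\right) = 2 \left(\left(6 + 6\right) + 27\right) = 2 \left(12 + 27\right) = 2 \cdot 39 = 78$)
$N L = 78 \left(-3\right) = -234$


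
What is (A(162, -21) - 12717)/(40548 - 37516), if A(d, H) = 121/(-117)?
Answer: -744005/177372 ≈ -4.1946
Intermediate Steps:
A(d, H) = -121/117 (A(d, H) = 121*(-1/117) = -121/117)
(A(162, -21) - 12717)/(40548 - 37516) = (-121/117 - 12717)/(40548 - 37516) = -1488010/117/3032 = -1488010/117*1/3032 = -744005/177372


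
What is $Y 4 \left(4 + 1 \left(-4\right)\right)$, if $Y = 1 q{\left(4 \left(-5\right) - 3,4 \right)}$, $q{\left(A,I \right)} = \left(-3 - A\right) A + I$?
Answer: $0$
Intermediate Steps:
$q{\left(A,I \right)} = I + A \left(-3 - A\right)$ ($q{\left(A,I \right)} = A \left(-3 - A\right) + I = I + A \left(-3 - A\right)$)
$Y = -456$ ($Y = 1 \left(4 - \left(4 \left(-5\right) - 3\right)^{2} - 3 \left(4 \left(-5\right) - 3\right)\right) = 1 \left(4 - \left(-20 - 3\right)^{2} - 3 \left(-20 - 3\right)\right) = 1 \left(4 - \left(-23\right)^{2} - -69\right) = 1 \left(4 - 529 + 69\right) = 1 \left(-456\right) = -456$)
$Y 4 \left(4 + 1 \left(-4\right)\right) = \left(-456\right) 4 \left(4 + 1 \left(-4\right)\right) = - 1824 \left(4 - 4\right) = \left(-1824\right) 0 = 0$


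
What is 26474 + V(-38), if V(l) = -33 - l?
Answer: 26479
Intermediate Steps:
26474 + V(-38) = 26474 + (-33 - 1*(-38)) = 26474 + (-33 + 38) = 26474 + 5 = 26479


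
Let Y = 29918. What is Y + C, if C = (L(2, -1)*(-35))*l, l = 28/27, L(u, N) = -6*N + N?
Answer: 802886/27 ≈ 29737.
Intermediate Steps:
L(u, N) = -5*N
l = 28/27 (l = 28*(1/27) = 28/27 ≈ 1.0370)
C = -4900/27 (C = (-5*(-1)*(-35))*(28/27) = (5*(-35))*(28/27) = -175*28/27 = -4900/27 ≈ -181.48)
Y + C = 29918 - 4900/27 = 802886/27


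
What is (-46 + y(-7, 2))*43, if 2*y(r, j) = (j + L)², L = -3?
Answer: -3913/2 ≈ -1956.5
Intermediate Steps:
y(r, j) = (-3 + j)²/2 (y(r, j) = (j - 3)²/2 = (-3 + j)²/2)
(-46 + y(-7, 2))*43 = (-46 + (-3 + 2)²/2)*43 = (-46 + (½)*(-1)²)*43 = (-46 + (½)*1)*43 = (-46 + ½)*43 = -91/2*43 = -3913/2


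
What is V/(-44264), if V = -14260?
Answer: 3565/11066 ≈ 0.32216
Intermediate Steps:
V/(-44264) = -14260/(-44264) = -14260*(-1/44264) = 3565/11066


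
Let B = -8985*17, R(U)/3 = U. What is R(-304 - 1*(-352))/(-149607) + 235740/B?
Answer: -261409996/169272009 ≈ -1.5443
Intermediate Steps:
R(U) = 3*U
B = -152745
R(-304 - 1*(-352))/(-149607) + 235740/B = (3*(-304 - 1*(-352)))/(-149607) + 235740/(-152745) = (3*(-304 + 352))*(-1/149607) + 235740*(-1/152745) = (3*48)*(-1/149607) - 15716/10183 = 144*(-1/149607) - 15716/10183 = -16/16623 - 15716/10183 = -261409996/169272009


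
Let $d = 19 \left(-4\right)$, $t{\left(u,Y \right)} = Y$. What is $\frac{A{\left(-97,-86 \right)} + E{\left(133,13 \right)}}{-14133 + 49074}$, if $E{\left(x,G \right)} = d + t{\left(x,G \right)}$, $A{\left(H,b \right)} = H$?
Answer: $- \frac{160}{34941} \approx -0.0045791$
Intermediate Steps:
$d = -76$
$E{\left(x,G \right)} = -76 + G$
$\frac{A{\left(-97,-86 \right)} + E{\left(133,13 \right)}}{-14133 + 49074} = \frac{-97 + \left(-76 + 13\right)}{-14133 + 49074} = \frac{-97 - 63}{34941} = \left(-160\right) \frac{1}{34941} = - \frac{160}{34941}$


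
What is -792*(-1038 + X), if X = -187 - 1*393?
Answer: 1281456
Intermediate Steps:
X = -580 (X = -187 - 393 = -580)
-792*(-1038 + X) = -792*(-1038 - 580) = -792*(-1618) = 1281456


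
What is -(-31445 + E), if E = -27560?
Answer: 59005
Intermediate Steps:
-(-31445 + E) = -(-31445 - 27560) = -1*(-59005) = 59005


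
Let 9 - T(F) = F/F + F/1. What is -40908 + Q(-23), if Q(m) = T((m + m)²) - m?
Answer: -42993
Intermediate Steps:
T(F) = 8 - F (T(F) = 9 - (F/F + F/1) = 9 - (1 + F*1) = 9 - (1 + F) = 9 + (-1 - F) = 8 - F)
Q(m) = 8 - m - 4*m² (Q(m) = (8 - (m + m)²) - m = (8 - (2*m)²) - m = (8 - 4*m²) - m = 8 - m - 4*m²)
-40908 + Q(-23) = -40908 + (8 - 1*(-23) - 4*(-23)²) = -40908 + (8 + 23 - 4*529) = -40908 + (8 + 23 - 2116) = -40908 - 2085 = -42993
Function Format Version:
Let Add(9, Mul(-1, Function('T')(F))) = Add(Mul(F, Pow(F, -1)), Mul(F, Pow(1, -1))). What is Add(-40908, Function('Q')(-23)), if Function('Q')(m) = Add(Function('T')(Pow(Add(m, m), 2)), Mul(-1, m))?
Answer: -42993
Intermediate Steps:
Function('T')(F) = Add(8, Mul(-1, F)) (Function('T')(F) = Add(9, Mul(-1, Add(Mul(F, Pow(F, -1)), Mul(F, Pow(1, -1))))) = Add(9, Mul(-1, Add(1, Mul(F, 1)))) = Add(9, Mul(-1, Add(1, F))) = Add(9, Add(-1, Mul(-1, F))) = Add(8, Mul(-1, F)))
Function('Q')(m) = Add(8, Mul(-1, m), Mul(-4, Pow(m, 2))) (Function('Q')(m) = Add(Add(8, Mul(-1, Pow(Add(m, m), 2))), Mul(-1, m)) = Add(Add(8, Mul(-1, Pow(Mul(2, m), 2))), Mul(-1, m)) = Add(Add(8, Mul(-1, Mul(4, Pow(m, 2)))), Mul(-1, m)) = Add(Add(8, Mul(-4, Pow(m, 2))), Mul(-1, m)) = Add(8, Mul(-1, m), Mul(-4, Pow(m, 2))))
Add(-40908, Function('Q')(-23)) = Add(-40908, Add(8, Mul(-1, -23), Mul(-4, Pow(-23, 2)))) = Add(-40908, Add(8, 23, Mul(-4, 529))) = Add(-40908, Add(8, 23, -2116)) = Add(-40908, -2085) = -42993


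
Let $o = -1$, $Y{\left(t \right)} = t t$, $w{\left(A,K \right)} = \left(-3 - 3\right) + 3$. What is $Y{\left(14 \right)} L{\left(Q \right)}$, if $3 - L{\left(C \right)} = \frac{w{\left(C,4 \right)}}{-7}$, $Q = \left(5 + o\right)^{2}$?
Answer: $504$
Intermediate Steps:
$w{\left(A,K \right)} = -3$ ($w{\left(A,K \right)} = -6 + 3 = -3$)
$Y{\left(t \right)} = t^{2}$
$Q = 16$ ($Q = \left(5 - 1\right)^{2} = 4^{2} = 16$)
$L{\left(C \right)} = \frac{18}{7}$ ($L{\left(C \right)} = 3 - - \frac{3}{-7} = 3 - \left(-3\right) \left(- \frac{1}{7}\right) = 3 - \frac{3}{7} = \frac{18}{7}$)
$Y{\left(14 \right)} L{\left(Q \right)} = 14^{2} \cdot \frac{18}{7} = 196 \cdot \frac{18}{7} = 504$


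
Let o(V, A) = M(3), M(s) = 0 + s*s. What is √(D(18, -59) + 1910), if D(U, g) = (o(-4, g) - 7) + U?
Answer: √1930 ≈ 43.932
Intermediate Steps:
M(s) = s² (M(s) = 0 + s² = s²)
o(V, A) = 9 (o(V, A) = 3² = 9)
D(U, g) = 2 + U (D(U, g) = (9 - 7) + U = 2 + U)
√(D(18, -59) + 1910) = √((2 + 18) + 1910) = √(20 + 1910) = √1930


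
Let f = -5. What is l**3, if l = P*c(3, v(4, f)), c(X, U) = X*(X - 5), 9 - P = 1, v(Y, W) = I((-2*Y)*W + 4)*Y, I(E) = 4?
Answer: -110592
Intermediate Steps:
v(Y, W) = 4*Y
P = 8 (P = 9 - 1*1 = 9 - 1 = 8)
c(X, U) = X*(-5 + X)
l = -48 (l = 8*(3*(-5 + 3)) = 8*(3*(-2)) = 8*(-6) = -48)
l**3 = (-48)**3 = -110592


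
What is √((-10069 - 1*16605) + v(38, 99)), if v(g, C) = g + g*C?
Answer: I*√22874 ≈ 151.24*I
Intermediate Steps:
v(g, C) = g + C*g
√((-10069 - 1*16605) + v(38, 99)) = √((-10069 - 1*16605) + 38*(1 + 99)) = √((-10069 - 16605) + 38*100) = √(-26674 + 3800) = √(-22874) = I*√22874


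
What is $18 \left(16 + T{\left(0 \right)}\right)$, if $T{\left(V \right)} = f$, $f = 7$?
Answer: $414$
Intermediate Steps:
$T{\left(V \right)} = 7$
$18 \left(16 + T{\left(0 \right)}\right) = 18 \left(16 + 7\right) = 18 \cdot 23 = 414$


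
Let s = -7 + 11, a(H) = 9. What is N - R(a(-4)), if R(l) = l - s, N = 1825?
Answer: 1820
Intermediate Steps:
s = 4
R(l) = -4 + l (R(l) = l - 1*4 = l - 4 = -4 + l)
N - R(a(-4)) = 1825 - (-4 + 9) = 1825 - 1*5 = 1825 - 5 = 1820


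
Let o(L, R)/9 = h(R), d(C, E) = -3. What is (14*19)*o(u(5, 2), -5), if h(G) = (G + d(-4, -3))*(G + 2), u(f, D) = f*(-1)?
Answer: 57456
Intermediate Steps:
u(f, D) = -f
h(G) = (-3 + G)*(2 + G) (h(G) = (G - 3)*(G + 2) = (-3 + G)*(2 + G))
o(L, R) = -54 - 9*R + 9*R² (o(L, R) = 9*(-6 + R² - R) = -54 - 9*R + 9*R²)
(14*19)*o(u(5, 2), -5) = (14*19)*(-54 - 9*(-5) + 9*(-5)²) = 266*(-54 + 45 + 9*25) = 266*(-54 + 45 + 225) = 266*216 = 57456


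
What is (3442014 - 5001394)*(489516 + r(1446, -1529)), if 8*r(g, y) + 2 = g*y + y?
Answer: -664164502235/2 ≈ -3.3208e+11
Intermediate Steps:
r(g, y) = -¼ + y/8 + g*y/8 (r(g, y) = -¼ + (g*y + y)/8 = -¼ + (y + g*y)/8 = -¼ + (y/8 + g*y/8) = -¼ + y/8 + g*y/8)
(3442014 - 5001394)*(489516 + r(1446, -1529)) = (3442014 - 5001394)*(489516 + (-¼ + (⅛)*(-1529) + (⅛)*1446*(-1529))) = -1559380*(489516 + (-¼ - 1529/8 - 1105467/4)) = -1559380*(489516 - 2212465/8) = -1559380*1703663/8 = -664164502235/2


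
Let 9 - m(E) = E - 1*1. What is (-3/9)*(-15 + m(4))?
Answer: 3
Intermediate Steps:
m(E) = 10 - E (m(E) = 9 - (E - 1*1) = 9 - (E - 1) = 9 - (-1 + E) = 9 + (1 - E) = 10 - E)
(-3/9)*(-15 + m(4)) = (-3/9)*(-15 + (10 - 1*4)) = (-3*1/9)*(-15 + (10 - 4)) = -(-15 + 6)/3 = -1/3*(-9) = 3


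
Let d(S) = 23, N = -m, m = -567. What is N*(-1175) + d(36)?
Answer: -666202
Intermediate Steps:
N = 567 (N = -1*(-567) = 567)
N*(-1175) + d(36) = 567*(-1175) + 23 = -666225 + 23 = -666202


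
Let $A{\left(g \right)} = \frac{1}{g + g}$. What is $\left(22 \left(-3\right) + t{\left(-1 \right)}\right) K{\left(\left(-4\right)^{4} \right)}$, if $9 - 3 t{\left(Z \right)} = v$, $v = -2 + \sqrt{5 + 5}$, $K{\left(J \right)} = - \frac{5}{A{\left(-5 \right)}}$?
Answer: $- \frac{9350}{3} - \frac{50 \sqrt{10}}{3} \approx -3169.4$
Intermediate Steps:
$A{\left(g \right)} = \frac{1}{2 g}$
$K{\left(J \right)} = 50$ ($K{\left(J \right)} = - \frac{5}{\frac{1}{2} \frac{1}{-5}} = - \frac{5}{\frac{1}{2} \left(- \frac{1}{5}\right)} = - \frac{5}{- \frac{1}{10}} = \left(-5\right) \left(-10\right) = 50$)
$v = -2 + \sqrt{10} \approx 1.1623$
$t{\left(Z \right)} = \frac{11}{3} - \frac{\sqrt{10}}{3}$ ($t{\left(Z \right)} = 3 - \frac{-2 + \sqrt{10}}{3} = 3 + \left(\frac{2}{3} - \frac{\sqrt{10}}{3}\right) = \frac{11}{3} - \frac{\sqrt{10}}{3}$)
$\left(22 \left(-3\right) + t{\left(-1 \right)}\right) K{\left(\left(-4\right)^{4} \right)} = \left(22 \left(-3\right) + \left(\frac{11}{3} - \frac{\sqrt{10}}{3}\right)\right) 50 = \left(-66 + \left(\frac{11}{3} - \frac{\sqrt{10}}{3}\right)\right) 50 = \left(- \frac{187}{3} - \frac{\sqrt{10}}{3}\right) 50 = - \frac{9350}{3} - \frac{50 \sqrt{10}}{3}$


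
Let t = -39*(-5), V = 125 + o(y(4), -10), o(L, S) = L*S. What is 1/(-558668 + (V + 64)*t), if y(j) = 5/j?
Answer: -2/1048501 ≈ -1.9075e-6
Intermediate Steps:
V = 225/2 (V = 125 + (5/4)*(-10) = 125 - 25/2 = 225/2 ≈ 112.50)
t = 195
1/(-558668 + (V + 64)*t) = 1/(-558668 + (225/2 + 64)*195) = 1/(-558668 + (353/2)*195) = 1/(-558668 + 68835/2) = 1/(-1048501/2) = -2/1048501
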